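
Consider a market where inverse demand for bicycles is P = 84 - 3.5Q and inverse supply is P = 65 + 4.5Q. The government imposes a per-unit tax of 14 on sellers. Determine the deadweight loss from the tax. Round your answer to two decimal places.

Pre-tax equilibrium: 84 - 3.5Q = 65 + 4.5Q gives Q* = 2.375, P* = 75.6875.
With the tax, sellers need 14 more per unit: 84 - 3.5Q = 65 + 4.5Q + 14, so Q_t = 0.625. Buyers pay P_b = 81.8125; sellers receive P_s = P_b - 14 = 67.8125.
The welfare triangle lost has base Q* - Q_t = 1.75 and height t = 14, so DWL = (1/2)(1.75)(14) = 12.25.

12.25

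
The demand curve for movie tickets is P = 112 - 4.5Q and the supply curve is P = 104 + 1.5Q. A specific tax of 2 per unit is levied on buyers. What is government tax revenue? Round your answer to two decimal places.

2.00

Pre-tax equilibrium: 112 - 4.5Q = 104 + 1.5Q gives Q* = 1.3333, P* = 106.
A tax on buyers shifts demand down by 2: (112 - 2) - 4.5Q = 104 + 1.5Q, so Q_t = 1. Buyers pay P_b = 107.5; sellers receive P_s = P_b - 2 = 105.5.
Revenue is the tax times quantity traded: 2 x 1 = 2.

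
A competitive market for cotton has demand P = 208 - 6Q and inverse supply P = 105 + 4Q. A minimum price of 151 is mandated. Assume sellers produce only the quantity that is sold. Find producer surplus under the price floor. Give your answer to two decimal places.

Without the control, 208 - 6Q = 105 + 4Q so Q* = 10.3 and P* = 146.2.
At P = 151, buyers demand (208 - 151)/6 = 9.5 while sellers would supply more, so the quantity traded is 9.5 at price 151.
The supply price at Q = 9.5 is 143. PS is the trapezoid between 151 and supply over [0, 9.5]: (1/2)[(151 - 105) + (151 - 143)](9.5) = 256.5.

256.50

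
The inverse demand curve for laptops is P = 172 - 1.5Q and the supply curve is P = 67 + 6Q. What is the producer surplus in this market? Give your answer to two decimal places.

Equilibrium: 172 - 1.5Q = 67 + 6Q, so Q* = 14 and P* = 151.
PS is the area between P* and the supply curve from 0 to Q*: (1/2)(14)(84) = 588.

588.00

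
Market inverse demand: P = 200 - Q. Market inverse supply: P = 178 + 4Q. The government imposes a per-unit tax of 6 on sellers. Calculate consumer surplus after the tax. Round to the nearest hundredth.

Pre-tax equilibrium: 200 - Q = 178 + 4Q gives Q* = 4.4, P* = 195.6.
With the tax, sellers need 6 more per unit: 200 - Q = 178 + 4Q + 6, so Q_t = 3.2. Buyers pay P_b = 196.8; sellers receive P_s = P_b - 6 = 190.8.
CS = (1/2)(Q_t)(200 - P_b) = (1/2)(3.2)(3.2) = 5.12.

5.12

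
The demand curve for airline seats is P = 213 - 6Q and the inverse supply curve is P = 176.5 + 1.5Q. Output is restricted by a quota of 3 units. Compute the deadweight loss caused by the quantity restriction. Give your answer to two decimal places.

Unrestricted equilibrium: Q* = (213 - 176.5)/(6 + 1.5) = 4.8667.
At Q = 3 the demand price is 213 - 6(3) = 195 and the supply price is 176.5 + 1.5(3) = 181.
DWL = (1/2)(gap between curves at 3) x (Q* - 3) = (1/2)(14)(1.8667) = 13.0667.

13.07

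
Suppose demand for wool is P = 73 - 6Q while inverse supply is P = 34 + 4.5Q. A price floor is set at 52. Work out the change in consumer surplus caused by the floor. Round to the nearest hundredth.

Without the control, 73 - 6Q = 34 + 4.5Q so Q* = 3.7143 and P* = 50.7143.
At P = 52, buyers demand (73 - 52)/6 = 3.5 while sellers would supply more, so the quantity traded is 3.5 at price 52.
CS goes from (1/2)(3.7143)(22.2857) = 41.3878 to 36.75 (computed as (73 - 52)(3.5) - (1/2)(6)(3.5)^2), a change of -4.6378.

-4.64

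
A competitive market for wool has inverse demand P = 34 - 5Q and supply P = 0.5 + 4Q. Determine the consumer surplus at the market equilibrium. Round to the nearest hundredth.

34.64

Setting demand equal to supply, 33.5 = 9Q, so Q* = 3.7222 and P* = 15.3889.
Consumer surplus is the triangle under demand above P*: (1/2)(3.7222)(34 - 15.3889) = (1/2)(3.7222)(18.6111) = 34.6373.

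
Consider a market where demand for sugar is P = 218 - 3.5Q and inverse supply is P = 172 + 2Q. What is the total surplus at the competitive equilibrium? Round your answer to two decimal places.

Setting demand equal to supply, 46 = 5.5Q, so Q* = 8.3636 and P* = 188.7273.
CS = (1/2)(8.3636)(29.2727) = 122.4132 and PS = (1/2)(8.3636)(16.7273) = 69.9504, so total surplus = 192.3636.

192.36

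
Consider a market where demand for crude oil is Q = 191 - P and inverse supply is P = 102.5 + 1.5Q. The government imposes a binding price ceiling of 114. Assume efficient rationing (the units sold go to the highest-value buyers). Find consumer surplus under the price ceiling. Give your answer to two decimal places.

Rewriting demand in inverse form: P = 191 - Q.
Without the control, 191 - Q = 102.5 + 1.5Q so Q* = 35.4 and P* = 155.6.
At P = 114, sellers supply (114 - 102.5)/1.5 = 7.6667 while buyers want more, so the quantity traded is 7.6667 at price 114.
The demand price at Q = 7.6667 is 183.3333. CS is the trapezoid between demand and 114 over [0, 7.6667]: (1/2)[(191 - 114) + (183.3333 - 114)](7.6667) = 560.9444.

560.94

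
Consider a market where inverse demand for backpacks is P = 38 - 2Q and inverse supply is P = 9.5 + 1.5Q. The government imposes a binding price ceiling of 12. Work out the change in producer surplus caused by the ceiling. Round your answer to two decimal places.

-47.65

Free-market equilibrium: 38 - 2Q = 9.5 + 1.5Q gives Q* = 8.1429, P* = 21.7143.
At the ceiling price 12, quantity supplied is (12 - 9.5)/1.5 = 1.6667; supply is the short side, so Q = 1.6667 trades at P = 12.
PS goes from (1/2)(8.1429)(12.2143) = 49.7296 to 2.0833 (computed as (12 - 9.5)(1.6667) - (1/2)(1.5)(1.6667)^2), a change of -47.6463.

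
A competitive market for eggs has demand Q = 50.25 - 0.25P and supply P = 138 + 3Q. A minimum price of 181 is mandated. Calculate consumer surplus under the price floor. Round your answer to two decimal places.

Rewriting demand in inverse form: P = 201 - 4Q.
Free-market equilibrium: 201 - 4Q = 138 + 3Q gives Q* = 9, P* = 165.
At the floor price 181, quantity demanded is (201 - 181)/4 = 5; demand is the short side, so Q = 5 trades at P = 181.
CS is the triangle under demand above 181: (1/2)(5)(201 - 181) = 50.

50.00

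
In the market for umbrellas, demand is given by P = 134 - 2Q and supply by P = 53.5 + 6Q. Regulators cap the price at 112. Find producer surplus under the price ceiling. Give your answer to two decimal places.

Without the control, 134 - 2Q = 53.5 + 6Q so Q* = 10.0625 and P* = 113.875.
At the ceiling price 112, quantity supplied is (112 - 53.5)/6 = 9.75; supply is the short side, so Q = 9.75 trades at P = 112.
PS is the triangle above supply below 112: (1/2)(9.75)(112 - 53.5) = 285.1875.

285.19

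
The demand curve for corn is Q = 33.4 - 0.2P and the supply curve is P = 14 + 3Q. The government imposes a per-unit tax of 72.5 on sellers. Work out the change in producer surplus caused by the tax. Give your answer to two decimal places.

Rewriting demand in inverse form: P = 167 - 5Q.
Pre-tax equilibrium: 167 - 5Q = 14 + 3Q gives Q* = 19.125, P* = 71.375.
With the tax, sellers need 72.5 more per unit: 167 - 5Q = 14 + 3Q + 72.5, so Q_t = 10.0625. Buyers pay P_b = 116.6875; sellers receive P_s = P_b - 72.5 = 44.1875.
PS falls from (1/2)(19.125)(57.375) = 548.6484 to (1/2)(10.0625)(30.1875) = 151.8809, a change of -396.7676.

-396.77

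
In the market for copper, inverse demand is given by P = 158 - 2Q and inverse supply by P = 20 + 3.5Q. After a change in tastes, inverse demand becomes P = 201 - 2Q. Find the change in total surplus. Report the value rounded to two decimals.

Initial equilibrium: Q_0 = 25.0909, P_0 = 107.8182; CS_0 = (1/2)(25.0909)(50.1818) = 629.5537, PS_0 = (1/2)(25.0909)(87.8182) = 1101.719.
New equilibrium: 201 - 2Q = 20 + 3.5Q gives Q_1 = 32.9091, P_1 = 135.1818; CS_1 = 1083.0083, PS_1 = 1895.2645.
Change in total surplus = (1083.0083 + 1895.2645) - (629.5537 + 1101.719) = 1247.

1247.00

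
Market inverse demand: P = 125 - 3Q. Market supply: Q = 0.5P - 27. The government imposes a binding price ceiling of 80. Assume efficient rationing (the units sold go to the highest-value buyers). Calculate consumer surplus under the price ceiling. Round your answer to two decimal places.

331.50

Rewriting supply in inverse form: P = 54 + 2Q.
Without the control, 125 - 3Q = 54 + 2Q so Q* = 14.2 and P* = 82.4.
At the ceiling price 80, quantity supplied is (80 - 54)/2 = 13; supply is the short side, so Q = 13 trades at P = 80.
The demand price at Q = 13 is 86. CS is the trapezoid between demand and 80 over [0, 13]: (1/2)[(125 - 80) + (86 - 80)](13) = 331.5.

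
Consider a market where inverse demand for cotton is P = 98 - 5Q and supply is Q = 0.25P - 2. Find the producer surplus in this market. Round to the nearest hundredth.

Rewriting supply in inverse form: P = 8 + 4Q.
Setting demand equal to supply, 90 = 9Q, so Q* = 10 and P* = 48.
Producer surplus is the triangle above supply below P*: (1/2)(10)(48 - 8) = (1/2)(10)(40) = 200.

200.00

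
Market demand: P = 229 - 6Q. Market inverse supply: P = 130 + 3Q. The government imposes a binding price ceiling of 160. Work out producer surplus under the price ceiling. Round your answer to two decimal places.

Without the control, 229 - 6Q = 130 + 3Q so Q* = 11 and P* = 163.
At P = 160, sellers supply (160 - 130)/3 = 10 while buyers want more, so the quantity traded is 10 at price 160.
PS is the triangle above supply below 160: (1/2)(10)(160 - 130) = 150.

150.00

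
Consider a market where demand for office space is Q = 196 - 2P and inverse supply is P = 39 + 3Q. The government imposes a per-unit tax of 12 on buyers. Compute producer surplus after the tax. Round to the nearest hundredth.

Rewriting demand in inverse form: P = 98 - 0.5Q.
Without the tax, 98 - 0.5Q = 39 + 3Q so Q* = 16.8571 and P* = 89.5714.
A tax on buyers shifts demand down by 12: (98 - 12) - 0.5Q = 39 + 3Q, so Q_t = 13.4286. Buyers pay P_b = 91.2857; sellers receive P_s = P_b - 12 = 79.2857.
PS = (1/2)(Q_t)(P_s - 39) = (1/2)(13.4286)(40.2857) = 270.4898.

270.49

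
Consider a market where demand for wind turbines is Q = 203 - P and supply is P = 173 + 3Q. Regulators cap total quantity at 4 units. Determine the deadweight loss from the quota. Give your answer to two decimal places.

24.50

Rewriting demand in inverse form: P = 203 - Q.
Unrestricted equilibrium: Q* = (203 - 173)/(1 + 3) = 7.5.
At Q = 4 the demand price is 203 - (4) = 199 and the supply price is 173 + 3(4) = 185.
Deadweight loss is the triangle between the curves from 4 to 7.5: (1/2)(199 - 185)(7.5 - 4) = 24.5.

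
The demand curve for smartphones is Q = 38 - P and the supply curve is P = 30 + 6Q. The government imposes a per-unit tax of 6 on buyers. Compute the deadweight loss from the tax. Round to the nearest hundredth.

Rewriting demand in inverse form: P = 38 - Q.
Without the tax, 38 - Q = 30 + 6Q so Q* = 1.1429 and P* = 36.8571.
A tax on buyers shifts demand down by 6: (38 - 6) - Q = 30 + 6Q, so Q_t = 0.2857. Buyers pay P_b = 37.7143; sellers receive P_s = P_b - 6 = 31.7143.
Deadweight loss is the triangle between the curves from Q_t to Q*: (1/2)(1.1429 - 0.2857)(6) = 2.5714.

2.57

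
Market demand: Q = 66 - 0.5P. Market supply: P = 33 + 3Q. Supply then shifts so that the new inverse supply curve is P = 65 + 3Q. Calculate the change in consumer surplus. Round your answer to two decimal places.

-212.48

Rewriting demand in inverse form: P = 132 - 2Q.
Initial equilibrium: Q_0 = 19.8, P_0 = 92.4; CS_0 = (1/2)(19.8)(39.6) = 392.04, PS_0 = (1/2)(19.8)(59.4) = 588.06.
New equilibrium: 132 - 2Q = 65 + 3Q gives Q_1 = 13.4, P_1 = 105.2; CS_1 = 179.56, PS_1 = 269.34.
Change in consumer surplus = 179.56 - 392.04 = -212.48.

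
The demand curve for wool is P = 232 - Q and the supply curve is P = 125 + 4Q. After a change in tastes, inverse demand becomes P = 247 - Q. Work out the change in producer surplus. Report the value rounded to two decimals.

274.80

Initial equilibrium: Q_0 = 21.4, P_0 = 210.6; CS_0 = (1/2)(21.4)(21.4) = 228.98, PS_0 = (1/2)(21.4)(85.6) = 915.92.
New equilibrium: 247 - Q = 125 + 4Q gives Q_1 = 24.4, P_1 = 222.6; CS_1 = 297.68, PS_1 = 1190.72.
Change in producer surplus = 1190.72 - 915.92 = 274.8.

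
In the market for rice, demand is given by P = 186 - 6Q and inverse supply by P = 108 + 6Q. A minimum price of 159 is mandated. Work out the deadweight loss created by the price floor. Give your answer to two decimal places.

24.00

Without the control, 186 - 6Q = 108 + 6Q so Q* = 6.5 and P* = 147.
At P = 159, buyers demand (186 - 159)/6 = 4.5 while sellers would supply more, so the quantity traded is 4.5 at price 159.
The lost-trades triangle has base Q* - 4.5 = 2 and height equal to the gap between the curves at Q = 4.5, which is 159 - 135 = 24. DWL = (1/2)(2)(24) = 24.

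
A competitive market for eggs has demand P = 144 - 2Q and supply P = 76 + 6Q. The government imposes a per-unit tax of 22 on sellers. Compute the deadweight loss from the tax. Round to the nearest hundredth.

Pre-tax equilibrium: 144 - 2Q = 76 + 6Q gives Q* = 8.5, P* = 127.
With the tax, sellers need 22 more per unit: 144 - 2Q = 76 + 6Q + 22, so Q_t = 5.75. Buyers pay P_b = 132.5; sellers receive P_s = P_b - 22 = 110.5.
The welfare triangle lost has base Q* - Q_t = 2.75 and height t = 22, so DWL = (1/2)(2.75)(22) = 30.25.

30.25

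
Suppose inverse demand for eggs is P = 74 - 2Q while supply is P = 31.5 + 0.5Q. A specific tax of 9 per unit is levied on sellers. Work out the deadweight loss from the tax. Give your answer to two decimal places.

Pre-tax equilibrium: 74 - 2Q = 31.5 + 0.5Q gives Q* = 17, P* = 40.
With the tax, sellers need 9 more per unit: 74 - 2Q = 31.5 + 0.5Q + 9, so Q_t = 13.4. Buyers pay P_b = 47.2; sellers receive P_s = P_b - 9 = 38.2.
Deadweight loss is the triangle between the curves from Q_t to Q*: (1/2)(17 - 13.4)(9) = 16.2.

16.20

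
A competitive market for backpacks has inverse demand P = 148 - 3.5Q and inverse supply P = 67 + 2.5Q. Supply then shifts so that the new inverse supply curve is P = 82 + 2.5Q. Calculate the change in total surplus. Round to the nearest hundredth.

Initial equilibrium: Q_0 = 13.5, P_0 = 100.75; CS_0 = (1/2)(13.5)(47.25) = 318.9375, PS_0 = (1/2)(13.5)(33.75) = 227.8125.
New equilibrium: 148 - 3.5Q = 82 + 2.5Q gives Q_1 = 11, P_1 = 109.5; CS_1 = 211.75, PS_1 = 151.25.
Change in total surplus = (211.75 + 151.25) - (318.9375 + 227.8125) = -183.75.

-183.75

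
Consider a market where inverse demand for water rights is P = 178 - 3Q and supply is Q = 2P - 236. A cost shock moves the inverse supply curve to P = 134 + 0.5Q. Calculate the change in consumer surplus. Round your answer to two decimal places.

Rewriting supply in inverse form: P = 118 + 0.5Q.
Initial equilibrium: Q_0 = 17.1429, P_0 = 126.5714; CS_0 = (1/2)(17.1429)(51.4286) = 440.8163, PS_0 = (1/2)(17.1429)(8.5714) = 73.4694.
New equilibrium: 178 - 3Q = 134 + 0.5Q gives Q_1 = 12.5714, P_1 = 140.2857; CS_1 = 237.0612, PS_1 = 39.5102.
Change in consumer surplus = 237.0612 - 440.8163 = -203.7551.

-203.76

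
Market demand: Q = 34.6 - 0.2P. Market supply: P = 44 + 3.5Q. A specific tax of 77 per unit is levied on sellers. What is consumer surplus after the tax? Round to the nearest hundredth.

Rewriting demand in inverse form: P = 173 - 5Q.
Without the tax, 173 - 5Q = 44 + 3.5Q so Q* = 15.1765 and P* = 97.1176.
With the tax, sellers need 77 more per unit: 173 - 5Q = 44 + 3.5Q + 77, so Q_t = 6.1176. Buyers pay P_b = 142.4118; sellers receive P_s = P_b - 77 = 65.4118.
Consumer surplus is the triangle under demand above P_b: (1/2)(6.1176)(173 - 142.4118) = 93.564.

93.56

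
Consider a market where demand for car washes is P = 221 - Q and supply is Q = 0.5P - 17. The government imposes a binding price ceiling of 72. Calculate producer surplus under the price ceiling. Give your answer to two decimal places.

Rewriting supply in inverse form: P = 34 + 2Q.
Without the control, 221 - Q = 34 + 2Q so Q* = 62.3333 and P* = 158.6667.
At P = 72, sellers supply (72 - 34)/2 = 19 while buyers want more, so the quantity traded is 19 at price 72.
PS is the triangle above supply below 72: (1/2)(19)(72 - 34) = 361.

361.00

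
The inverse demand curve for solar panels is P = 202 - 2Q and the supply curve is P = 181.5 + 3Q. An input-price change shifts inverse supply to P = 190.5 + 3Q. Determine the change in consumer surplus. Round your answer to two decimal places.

Initial equilibrium: Q_0 = 4.1, P_0 = 193.8; CS_0 = (1/2)(4.1)(8.2) = 16.81, PS_0 = (1/2)(4.1)(12.3) = 25.215.
New equilibrium: 202 - 2Q = 190.5 + 3Q gives Q_1 = 2.3, P_1 = 197.4; CS_1 = 5.29, PS_1 = 7.935.
Change in consumer surplus = 5.29 - 16.81 = -11.52.

-11.52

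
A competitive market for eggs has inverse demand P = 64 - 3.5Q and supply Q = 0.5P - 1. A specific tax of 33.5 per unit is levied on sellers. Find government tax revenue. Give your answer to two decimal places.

173.59

Rewriting supply in inverse form: P = 2 + 2Q.
Without the tax, 64 - 3.5Q = 2 + 2Q so Q* = 11.2727 and P* = 24.5455.
With the tax, sellers need 33.5 more per unit: 64 - 3.5Q = 2 + 2Q + 33.5, so Q_t = 5.1818. Buyers pay P_b = 45.8636; sellers receive P_s = P_b - 33.5 = 12.3636.
Tax revenue = t x Q_t = 33.5 x 5.1818 = 173.5909.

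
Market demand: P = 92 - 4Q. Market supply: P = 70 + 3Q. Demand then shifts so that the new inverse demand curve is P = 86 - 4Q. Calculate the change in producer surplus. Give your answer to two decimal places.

Initial equilibrium: Q_0 = 3.1429, P_0 = 79.4286; CS_0 = (1/2)(3.1429)(12.5714) = 19.7551, PS_0 = (1/2)(3.1429)(9.4286) = 14.8163.
New equilibrium: 86 - 4Q = 70 + 3Q gives Q_1 = 2.2857, P_1 = 76.8571; CS_1 = 10.449, PS_1 = 7.8367.
Change in producer surplus = 7.8367 - 14.8163 = -6.9796.

-6.98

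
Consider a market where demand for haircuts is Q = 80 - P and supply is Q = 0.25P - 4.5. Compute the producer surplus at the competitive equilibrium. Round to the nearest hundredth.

307.52

Rewriting demand in inverse form: P = 80 - Q.
Rewriting supply in inverse form: P = 18 + 4Q.
Equilibrium: 80 - Q = 18 + 4Q, so Q* = 12.4 and P* = 67.6.
Producer surplus is the triangle above supply below P*: (1/2)(12.4)(67.6 - 18) = (1/2)(12.4)(49.6) = 307.52.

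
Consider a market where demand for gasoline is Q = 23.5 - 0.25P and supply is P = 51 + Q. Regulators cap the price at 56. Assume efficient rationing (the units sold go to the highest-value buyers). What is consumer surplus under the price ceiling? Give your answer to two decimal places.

140.00

Rewriting demand in inverse form: P = 94 - 4Q.
Without the control, 94 - 4Q = 51 + Q so Q* = 8.6 and P* = 59.6.
At the ceiling price 56, quantity supplied is (56 - 51)/1 = 5; supply is the short side, so Q = 5 trades at P = 56.
The demand price at Q = 5 is 74. CS is the trapezoid between demand and 56 over [0, 5]: (1/2)[(94 - 56) + (74 - 56)](5) = 140.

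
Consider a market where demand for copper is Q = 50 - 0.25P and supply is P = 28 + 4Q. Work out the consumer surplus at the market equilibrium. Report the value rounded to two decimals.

Rewriting demand in inverse form: P = 200 - 4Q.
Setting demand equal to supply, 172 = 8Q, so Q* = 21.5 and P* = 114.
CS is the area between the demand curve and P* from 0 to Q*: (1/2)(21.5)(86) = 924.5.

924.50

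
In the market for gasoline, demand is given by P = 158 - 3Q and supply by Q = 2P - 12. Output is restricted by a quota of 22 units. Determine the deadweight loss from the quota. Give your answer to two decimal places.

Rewriting supply in inverse form: P = 6 + 0.5Q.
Unrestricted equilibrium: Q* = (158 - 6)/(3 + 0.5) = 43.4286.
At Q = 22 the demand price is 158 - 3(22) = 92 and the supply price is 6 + 0.5(22) = 17.
Deadweight loss is the triangle between the curves from 22 to 43.4286: (1/2)(92 - 17)(43.4286 - 22) = 803.5714.

803.57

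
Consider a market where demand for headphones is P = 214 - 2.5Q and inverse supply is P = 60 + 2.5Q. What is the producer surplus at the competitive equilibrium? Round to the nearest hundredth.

1185.80

Equilibrium: 214 - 2.5Q = 60 + 2.5Q, so Q* = 30.8 and P* = 137.
Producer surplus is the triangle above supply below P*: (1/2)(30.8)(137 - 60) = (1/2)(30.8)(77) = 1185.8.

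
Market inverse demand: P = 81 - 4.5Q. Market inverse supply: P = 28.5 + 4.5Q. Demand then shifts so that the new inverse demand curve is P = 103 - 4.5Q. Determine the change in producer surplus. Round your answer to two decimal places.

77.61

Initial equilibrium: Q_0 = 5.8333, P_0 = 54.75; CS_0 = (1/2)(5.8333)(26.25) = 76.5625, PS_0 = (1/2)(5.8333)(26.25) = 76.5625.
New equilibrium: 103 - 4.5Q = 28.5 + 4.5Q gives Q_1 = 8.2778, P_1 = 65.75; CS_1 = 154.1736, PS_1 = 154.1736.
Change in producer surplus = 154.1736 - 76.5625 = 77.6111.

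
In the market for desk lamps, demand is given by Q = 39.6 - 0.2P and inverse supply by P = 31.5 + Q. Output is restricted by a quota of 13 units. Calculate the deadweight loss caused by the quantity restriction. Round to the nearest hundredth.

Rewriting demand in inverse form: P = 198 - 5Q.
Unrestricted equilibrium: Q* = (198 - 31.5)/(5 + 1) = 27.75.
At Q = 13 the demand price is 198 - 5(13) = 133 and the supply price is 31.5 + (13) = 44.5.
DWL = (1/2)(gap between curves at 13) x (Q* - 13) = (1/2)(88.5)(14.75) = 652.6875.

652.69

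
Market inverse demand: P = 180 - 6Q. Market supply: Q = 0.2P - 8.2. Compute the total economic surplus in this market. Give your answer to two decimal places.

Rewriting supply in inverse form: P = 41 + 5Q.
Set 180 - 6Q = 41 + 5Q, which gives 139 = 11Q, so Q* = 12.6364 and P* = 180 - 6(12.6364) = 104.1818.
Total surplus is the full triangle between the curves from 0 to Q*: (1/2)(12.6364)(180 - 41) = 878.2273.

878.23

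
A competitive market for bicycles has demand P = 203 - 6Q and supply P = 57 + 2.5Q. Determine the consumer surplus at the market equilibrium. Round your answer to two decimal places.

885.09

Equilibrium: 203 - 6Q = 57 + 2.5Q, so Q* = 17.1765 and P* = 99.9412.
CS is the area between the demand curve and P* from 0 to Q*: (1/2)(17.1765)(103.0588) = 885.0934.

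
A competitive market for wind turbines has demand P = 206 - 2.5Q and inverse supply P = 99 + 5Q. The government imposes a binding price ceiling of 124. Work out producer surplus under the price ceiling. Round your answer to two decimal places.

Free-market equilibrium: 206 - 2.5Q = 99 + 5Q gives Q* = 14.2667, P* = 170.3333.
At P = 124, sellers supply (124 - 99)/5 = 5 while buyers want more, so the quantity traded is 5 at price 124.
PS is the triangle above supply below 124: (1/2)(5)(124 - 99) = 62.5.

62.50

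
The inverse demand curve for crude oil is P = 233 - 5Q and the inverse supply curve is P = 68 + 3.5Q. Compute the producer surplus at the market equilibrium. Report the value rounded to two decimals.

659.43

Set 233 - 5Q = 68 + 3.5Q, which gives 165 = 8.5Q, so Q* = 19.4118 and P* = 233 - 5(19.4118) = 135.9412.
PS is the area between P* and the supply curve from 0 to Q*: (1/2)(19.4118)(67.9412) = 659.4291.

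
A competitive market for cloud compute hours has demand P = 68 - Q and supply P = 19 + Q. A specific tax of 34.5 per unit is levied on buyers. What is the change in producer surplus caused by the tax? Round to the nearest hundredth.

-273.84

Pre-tax equilibrium: 68 - Q = 19 + Q gives Q* = 24.5, P* = 43.5.
A tax on buyers shifts demand down by 34.5: (68 - 34.5) - Q = 19 + Q, so Q_t = 7.25. Buyers pay P_b = 60.75; sellers receive P_s = P_b - 34.5 = 26.25.
PS falls from (1/2)(24.5)(24.5) = 300.125 to (1/2)(7.25)(7.25) = 26.2812, a change of -273.8438.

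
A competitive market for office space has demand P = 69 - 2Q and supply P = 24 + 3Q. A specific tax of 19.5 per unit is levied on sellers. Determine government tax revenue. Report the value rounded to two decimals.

Pre-tax equilibrium: 69 - 2Q = 24 + 3Q gives Q* = 9, P* = 51.
With the tax, sellers need 19.5 more per unit: 69 - 2Q = 24 + 3Q + 19.5, so Q_t = 5.1. Buyers pay P_b = 58.8; sellers receive P_s = P_b - 19.5 = 39.3.
Tax revenue = t x Q_t = 19.5 x 5.1 = 99.45.

99.45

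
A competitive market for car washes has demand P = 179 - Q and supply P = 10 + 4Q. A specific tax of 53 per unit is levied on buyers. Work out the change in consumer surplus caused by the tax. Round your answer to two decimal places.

-302.10

Without the tax, 179 - Q = 10 + 4Q so Q* = 33.8 and P* = 145.2.
With the tax, buyers' net willingness to pay falls by 53: (179 - 53) - Q = 10 + 4Q, so Q_t = 23.2. Buyers pay P_b = 155.8; sellers receive P_s = P_b - 53 = 102.8.
CS falls from (1/2)(33.8)(33.8) = 571.22 to (1/2)(23.2)(23.2) = 269.12, a change of -302.1.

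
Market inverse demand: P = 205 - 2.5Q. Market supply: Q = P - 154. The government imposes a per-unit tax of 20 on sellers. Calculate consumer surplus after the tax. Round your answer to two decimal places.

98.06

Rewriting supply in inverse form: P = 154 + Q.
Pre-tax equilibrium: 205 - 2.5Q = 154 + Q gives Q* = 14.5714, P* = 168.5714.
With the tax, sellers need 20 more per unit: 205 - 2.5Q = 154 + Q + 20, so Q_t = 8.8571. Buyers pay P_b = 182.8571; sellers receive P_s = P_b - 20 = 162.8571.
CS = (1/2)(Q_t)(205 - P_b) = (1/2)(8.8571)(22.1429) = 98.0612.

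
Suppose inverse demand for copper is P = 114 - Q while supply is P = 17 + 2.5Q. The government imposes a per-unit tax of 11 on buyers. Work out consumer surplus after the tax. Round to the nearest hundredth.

Pre-tax equilibrium: 114 - Q = 17 + 2.5Q gives Q* = 27.7143, P* = 86.2857.
With the tax, buyers' net willingness to pay falls by 11: (114 - 11) - Q = 17 + 2.5Q, so Q_t = 24.5714. Buyers pay P_b = 89.4286; sellers receive P_s = P_b - 11 = 78.4286.
Consumer surplus is the triangle under demand above P_b: (1/2)(24.5714)(114 - 89.4286) = 301.8776.

301.88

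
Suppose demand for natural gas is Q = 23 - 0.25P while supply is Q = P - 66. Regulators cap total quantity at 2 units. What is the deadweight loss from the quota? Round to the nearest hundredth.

Rewriting demand in inverse form: P = 92 - 4Q.
Rewriting supply in inverse form: P = 66 + Q.
Unrestricted equilibrium: Q* = (92 - 66)/(4 + 1) = 5.2.
At Q = 2 the demand price is 92 - 4(2) = 84 and the supply price is 66 + (2) = 68.
DWL = (1/2)(gap between curves at 2) x (Q* - 2) = (1/2)(16)(3.2) = 25.6.

25.60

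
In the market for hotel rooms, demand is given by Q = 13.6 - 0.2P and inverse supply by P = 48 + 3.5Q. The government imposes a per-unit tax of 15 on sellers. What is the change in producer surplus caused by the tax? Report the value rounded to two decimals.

-9.08

Rewriting demand in inverse form: P = 68 - 5Q.
Pre-tax equilibrium: 68 - 5Q = 48 + 3.5Q gives Q* = 2.3529, P* = 56.2353.
A tax on sellers shifts supply up by 15: 68 - 5Q = 48 + 3.5Q + 15, so Q_t = 0.5882. Buyers pay P_b = 65.0588; sellers receive P_s = P_b - 15 = 50.0588.
PS falls from (1/2)(2.3529)(8.2353) = 9.6886 to (1/2)(0.5882)(2.0588) = 0.6055, a change of -9.083.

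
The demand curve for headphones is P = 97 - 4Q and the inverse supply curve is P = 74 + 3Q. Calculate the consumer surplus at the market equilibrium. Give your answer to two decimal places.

21.59

Setting demand equal to supply, 23 = 7Q, so Q* = 3.2857 and P* = 83.8571.
Consumer surplus is the triangle under demand above P*: (1/2)(3.2857)(97 - 83.8571) = (1/2)(3.2857)(13.1429) = 21.5918.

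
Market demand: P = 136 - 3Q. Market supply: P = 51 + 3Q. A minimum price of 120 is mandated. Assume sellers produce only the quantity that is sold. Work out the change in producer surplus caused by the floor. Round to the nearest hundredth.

24.29

Without the control, 136 - 3Q = 51 + 3Q so Q* = 14.1667 and P* = 93.5.
At P = 120, buyers demand (136 - 120)/3 = 5.3333 while sellers would supply more, so the quantity traded is 5.3333 at price 120.
PS goes from (1/2)(14.1667)(42.5) = 301.0417 to 325.3333 (computed as (120 - 51)(5.3333) - (1/2)(3)(5.3333)^2), a change of 24.2917.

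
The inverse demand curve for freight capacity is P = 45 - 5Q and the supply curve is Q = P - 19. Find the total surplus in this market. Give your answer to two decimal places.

Rewriting supply in inverse form: P = 19 + Q.
Set 45 - 5Q = 19 + Q, which gives 26 = 6Q, so Q* = 4.3333 and P* = 45 - 5(4.3333) = 23.3333.
CS = (1/2)(4.3333)(21.6667) = 46.9444 and PS = (1/2)(4.3333)(4.3333) = 9.3889, so total surplus = 56.3333.

56.33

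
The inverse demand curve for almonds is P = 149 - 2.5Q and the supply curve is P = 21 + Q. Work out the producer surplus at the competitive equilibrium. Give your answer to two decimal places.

Set 149 - 2.5Q = 21 + Q, which gives 128 = 3.5Q, so Q* = 36.5714 and P* = 149 - 2.5(36.5714) = 57.5714.
The supply curve's price intercept is 21, so PS = (1/2)(Q*)(P* - 21) = (1/2)(36.5714)(36.5714) = 668.7347.

668.73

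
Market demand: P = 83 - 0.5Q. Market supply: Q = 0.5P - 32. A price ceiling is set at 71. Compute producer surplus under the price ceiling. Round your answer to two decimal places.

12.25

Rewriting supply in inverse form: P = 64 + 2Q.
Without the control, 83 - 0.5Q = 64 + 2Q so Q* = 7.6 and P* = 79.2.
At P = 71, sellers supply (71 - 64)/2 = 3.5 while buyers want more, so the quantity traded is 3.5 at price 71.
PS is the triangle above supply below 71: (1/2)(3.5)(71 - 64) = 12.25.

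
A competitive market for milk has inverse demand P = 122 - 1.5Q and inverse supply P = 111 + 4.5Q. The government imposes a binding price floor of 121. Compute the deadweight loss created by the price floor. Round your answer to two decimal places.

4.08

Without the control, 122 - 1.5Q = 111 + 4.5Q so Q* = 1.8333 and P* = 119.25.
At P = 121, buyers demand (122 - 121)/1.5 = 0.6667 while sellers would supply more, so the quantity traded is 0.6667 at price 121.
The lost-trades triangle has base Q* - 0.6667 = 1.1667 and height equal to the gap between the curves at Q = 0.6667, which is 121 - 114 = 7. DWL = (1/2)(1.1667)(7) = 4.0833.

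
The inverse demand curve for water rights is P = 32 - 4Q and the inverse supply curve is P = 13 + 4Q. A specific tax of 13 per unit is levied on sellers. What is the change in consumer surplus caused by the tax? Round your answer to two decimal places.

Pre-tax equilibrium: 32 - 4Q = 13 + 4Q gives Q* = 2.375, P* = 22.5.
With the tax, sellers need 13 more per unit: 32 - 4Q = 13 + 4Q + 13, so Q_t = 0.75. Buyers pay P_b = 29; sellers receive P_s = P_b - 13 = 16.
CS falls from (1/2)(2.375)(9.5) = 11.2812 to (1/2)(0.75)(3) = 1.125, a change of -10.1562.

-10.16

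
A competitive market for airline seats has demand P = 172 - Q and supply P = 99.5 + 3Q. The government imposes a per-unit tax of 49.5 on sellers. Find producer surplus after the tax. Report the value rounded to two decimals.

49.59

Pre-tax equilibrium: 172 - Q = 99.5 + 3Q gives Q* = 18.125, P* = 153.875.
A tax on sellers shifts supply up by 49.5: 172 - Q = 99.5 + 3Q + 49.5, so Q_t = 5.75. Buyers pay P_b = 166.25; sellers receive P_s = P_b - 49.5 = 116.75.
Producer surplus is the triangle above supply below P_s: (1/2)(5.75)(116.75 - 99.5) = 49.5938.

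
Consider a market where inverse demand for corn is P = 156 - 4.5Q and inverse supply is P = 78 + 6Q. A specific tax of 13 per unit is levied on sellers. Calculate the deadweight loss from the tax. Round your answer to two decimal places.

8.05

Pre-tax equilibrium: 156 - 4.5Q = 78 + 6Q gives Q* = 7.4286, P* = 122.5714.
A tax on sellers shifts supply up by 13: 156 - 4.5Q = 78 + 6Q + 13, so Q_t = 6.1905. Buyers pay P_b = 128.1429; sellers receive P_s = P_b - 13 = 115.1429.
Deadweight loss is the triangle between the curves from Q_t to Q*: (1/2)(7.4286 - 6.1905)(13) = 8.0476.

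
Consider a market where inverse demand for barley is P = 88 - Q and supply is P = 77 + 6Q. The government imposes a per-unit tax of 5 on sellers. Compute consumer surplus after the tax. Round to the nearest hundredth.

Without the tax, 88 - Q = 77 + 6Q so Q* = 1.5714 and P* = 86.4286.
A tax on sellers shifts supply up by 5: 88 - Q = 77 + 6Q + 5, so Q_t = 0.8571. Buyers pay P_b = 87.1429; sellers receive P_s = P_b - 5 = 82.1429.
Consumer surplus is the triangle under demand above P_b: (1/2)(0.8571)(88 - 87.1429) = 0.3673.

0.37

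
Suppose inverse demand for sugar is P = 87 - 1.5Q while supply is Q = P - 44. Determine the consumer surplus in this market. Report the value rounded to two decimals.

Rewriting supply in inverse form: P = 44 + Q.
Setting demand equal to supply, 43 = 2.5Q, so Q* = 17.2 and P* = 61.2.
Consumer surplus is the triangle under demand above P*: (1/2)(17.2)(87 - 61.2) = (1/2)(17.2)(25.8) = 221.88.

221.88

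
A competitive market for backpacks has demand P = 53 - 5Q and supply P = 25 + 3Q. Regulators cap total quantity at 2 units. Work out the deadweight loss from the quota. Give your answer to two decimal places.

Without the quota, 53 - 5Q = 25 + 3Q gives Q* = 3.5.
At Q = 2 the demand price is 53 - 5(2) = 43 and the supply price is 25 + 3(2) = 31.
DWL = (1/2)(gap between curves at 2) x (Q* - 2) = (1/2)(12)(1.5) = 9.

9.00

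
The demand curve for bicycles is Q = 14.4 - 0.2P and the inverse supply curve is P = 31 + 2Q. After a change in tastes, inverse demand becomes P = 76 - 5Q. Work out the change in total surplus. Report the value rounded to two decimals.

Rewriting demand in inverse form: P = 72 - 5Q.
Initial equilibrium: Q_0 = 5.8571, P_0 = 42.7143; CS_0 = (1/2)(5.8571)(29.2857) = 85.7653, PS_0 = (1/2)(5.8571)(11.7143) = 34.3061.
New equilibrium: 76 - 5Q = 31 + 2Q gives Q_1 = 6.4286, P_1 = 43.8571; CS_1 = 103.3163, PS_1 = 41.3265.
Change in total surplus = (103.3163 + 41.3265) - (85.7653 + 34.3061) = 24.5714.

24.57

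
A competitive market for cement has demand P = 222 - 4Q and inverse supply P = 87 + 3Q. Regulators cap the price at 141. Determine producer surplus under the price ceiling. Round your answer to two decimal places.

486.00

Free-market equilibrium: 222 - 4Q = 87 + 3Q gives Q* = 19.2857, P* = 144.8571.
At P = 141, sellers supply (141 - 87)/3 = 18 while buyers want more, so the quantity traded is 18 at price 141.
PS is the triangle above supply below 141: (1/2)(18)(141 - 87) = 486.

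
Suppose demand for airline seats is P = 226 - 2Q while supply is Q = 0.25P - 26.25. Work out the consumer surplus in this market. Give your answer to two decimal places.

406.69

Rewriting supply in inverse form: P = 105 + 4Q.
Setting demand equal to supply, 121 = 6Q, so Q* = 20.1667 and P* = 185.6667.
Consumer surplus is the triangle under demand above P*: (1/2)(20.1667)(226 - 185.6667) = (1/2)(20.1667)(40.3333) = 406.6944.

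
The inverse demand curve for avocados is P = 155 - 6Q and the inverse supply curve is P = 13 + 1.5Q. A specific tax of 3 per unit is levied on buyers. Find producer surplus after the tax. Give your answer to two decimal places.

257.61

Pre-tax equilibrium: 155 - 6Q = 13 + 1.5Q gives Q* = 18.9333, P* = 41.4.
With the tax, buyers' net willingness to pay falls by 3: (155 - 3) - 6Q = 13 + 1.5Q, so Q_t = 18.5333. Buyers pay P_b = 43.8; sellers receive P_s = P_b - 3 = 40.8.
PS = (1/2)(Q_t)(P_s - 13) = (1/2)(18.5333)(27.8) = 257.6133.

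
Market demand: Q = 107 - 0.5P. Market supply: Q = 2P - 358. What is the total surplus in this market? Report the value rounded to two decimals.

Rewriting demand in inverse form: P = 214 - 2Q.
Rewriting supply in inverse form: P = 179 + 0.5Q.
Equilibrium: 214 - 2Q = 179 + 0.5Q, so Q* = 14 and P* = 186.
Total surplus is the full triangle between the curves from 0 to Q*: (1/2)(14)(214 - 179) = 245.

245.00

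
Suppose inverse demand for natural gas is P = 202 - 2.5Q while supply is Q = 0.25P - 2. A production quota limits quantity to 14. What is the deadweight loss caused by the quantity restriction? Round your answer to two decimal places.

816.08

Rewriting supply in inverse form: P = 8 + 4Q.
Without the quota, 202 - 2.5Q = 8 + 4Q gives Q* = 29.8462.
At Q = 14 the demand price is 202 - 2.5(14) = 167 and the supply price is 8 + 4(14) = 64.
DWL = (1/2)(gap between curves at 14) x (Q* - 14) = (1/2)(103)(15.8462) = 816.0769.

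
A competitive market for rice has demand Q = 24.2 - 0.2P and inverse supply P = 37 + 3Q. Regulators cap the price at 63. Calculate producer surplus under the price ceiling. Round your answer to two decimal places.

Rewriting demand in inverse form: P = 121 - 5Q.
Free-market equilibrium: 121 - 5Q = 37 + 3Q gives Q* = 10.5, P* = 68.5.
At P = 63, sellers supply (63 - 37)/3 = 8.6667 while buyers want more, so the quantity traded is 8.6667 at price 63.
PS is the triangle above supply below 63: (1/2)(8.6667)(63 - 37) = 112.6667.

112.67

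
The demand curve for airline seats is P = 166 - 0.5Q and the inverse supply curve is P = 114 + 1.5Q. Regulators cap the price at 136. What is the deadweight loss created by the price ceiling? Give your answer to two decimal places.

Free-market equilibrium: 166 - 0.5Q = 114 + 1.5Q gives Q* = 26, P* = 153.
At the ceiling price 136, quantity supplied is (136 - 114)/1.5 = 14.6667; supply is the short side, so Q = 14.6667 trades at P = 136.
The lost-trades triangle has base Q* - 14.6667 = 11.3333 and height equal to the gap between the curves at Q = 14.6667, which is 158.6667 - 136 = 22.6667. DWL = (1/2)(11.3333)(22.6667) = 128.4444.

128.44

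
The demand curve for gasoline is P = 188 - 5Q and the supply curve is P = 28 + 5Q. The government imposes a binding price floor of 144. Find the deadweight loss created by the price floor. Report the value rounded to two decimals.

259.20

Free-market equilibrium: 188 - 5Q = 28 + 5Q gives Q* = 16, P* = 108.
At P = 144, buyers demand (188 - 144)/5 = 8.8 while sellers would supply more, so the quantity traded is 8.8 at price 144.
At Q = 8.8 the demand price is 144 and the supply price is 72. Deadweight loss is the triangle between the curves from 8.8 to 16: (1/2)(144 - 72)(16 - 8.8) = 259.2.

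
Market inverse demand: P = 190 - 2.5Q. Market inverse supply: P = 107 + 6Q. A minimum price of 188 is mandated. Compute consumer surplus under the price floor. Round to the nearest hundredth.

Free-market equilibrium: 190 - 2.5Q = 107 + 6Q gives Q* = 9.7647, P* = 165.5882.
At the floor price 188, quantity demanded is (190 - 188)/2.5 = 0.8; demand is the short side, so Q = 0.8 trades at P = 188.
CS is the triangle under demand above 188: (1/2)(0.8)(190 - 188) = 0.8.

0.80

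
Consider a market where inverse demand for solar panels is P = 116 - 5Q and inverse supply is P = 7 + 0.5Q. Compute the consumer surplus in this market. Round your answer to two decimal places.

981.90

Equilibrium: 116 - 5Q = 7 + 0.5Q, so Q* = 19.8182 and P* = 16.9091.
Consumer surplus is the triangle under demand above P*: (1/2)(19.8182)(116 - 16.9091) = (1/2)(19.8182)(99.0909) = 981.9008.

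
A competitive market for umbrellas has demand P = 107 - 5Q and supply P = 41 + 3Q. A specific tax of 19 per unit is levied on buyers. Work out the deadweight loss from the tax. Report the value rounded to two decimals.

Pre-tax equilibrium: 107 - 5Q = 41 + 3Q gives Q* = 8.25, P* = 65.75.
With the tax, buyers' net willingness to pay falls by 19: (107 - 19) - 5Q = 41 + 3Q, so Q_t = 5.875. Buyers pay P_b = 77.625; sellers receive P_s = P_b - 19 = 58.625.
The welfare triangle lost has base Q* - Q_t = 2.375 and height t = 19, so DWL = (1/2)(2.375)(19) = 22.5625.

22.56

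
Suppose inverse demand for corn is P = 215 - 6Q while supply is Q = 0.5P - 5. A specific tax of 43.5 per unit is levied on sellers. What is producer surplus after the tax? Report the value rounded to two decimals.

407.54

Rewriting supply in inverse form: P = 10 + 2Q.
Pre-tax equilibrium: 215 - 6Q = 10 + 2Q gives Q* = 25.625, P* = 61.25.
A tax on sellers shifts supply up by 43.5: 215 - 6Q = 10 + 2Q + 43.5, so Q_t = 20.1875. Buyers pay P_b = 93.875; sellers receive P_s = P_b - 43.5 = 50.375.
Producer surplus is the triangle above supply below P_s: (1/2)(20.1875)(50.375 - 10) = 407.5352.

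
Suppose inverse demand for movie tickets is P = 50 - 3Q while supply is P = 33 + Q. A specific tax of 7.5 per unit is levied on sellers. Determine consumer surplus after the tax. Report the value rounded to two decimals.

Without the tax, 50 - 3Q = 33 + Q so Q* = 4.25 and P* = 37.25.
With the tax, sellers need 7.5 more per unit: 50 - 3Q = 33 + Q + 7.5, so Q_t = 2.375. Buyers pay P_b = 42.875; sellers receive P_s = P_b - 7.5 = 35.375.
CS = (1/2)(Q_t)(50 - P_b) = (1/2)(2.375)(7.125) = 8.4609.

8.46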